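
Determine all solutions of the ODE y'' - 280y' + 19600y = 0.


Characteristic equation: r² - 280r + 19600 = 0, i.e. (r - 140)² = 0.
Repeated root r = 140; include an x factor for the second linearly independent solution.
General solution: y = (C₁ + C₂x)e^(140x).


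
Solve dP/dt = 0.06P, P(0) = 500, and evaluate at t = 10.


The ODE dP/dt = 0.06P has solution P(t) = P(0)e^(0.06t).
Substitute P(0) = 500 and t = 10: P(10) = 500 e^(0.60) ≈ 911.


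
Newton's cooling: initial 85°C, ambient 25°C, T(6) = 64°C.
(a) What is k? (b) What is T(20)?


Newton's law: T(t) = T_a + (T₀ - T_a)e^(-kt).
(a) Use T(6) = 64: (64 - 25)/(85 - 25) = e^(-k·6), so k = -ln(0.650)/6 ≈ 0.0718.
(b) Apply k to t = 20: T(20) = 25 + (60)e^(-1.436) ≈ 39.3°C.


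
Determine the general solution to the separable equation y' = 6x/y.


Separate variables: y dy = 6x dx.
Integrate both sides: y²/2 = 3x^2 + C₀.
Multiply by 2: y² = 6x^2 + C.


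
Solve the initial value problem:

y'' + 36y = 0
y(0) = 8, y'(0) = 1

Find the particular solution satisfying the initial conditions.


Characteristic roots of r² + 36 = 0 are ±6i, so y = C₁cos(6x) + C₂sin(6x).
Apply y(0) = 8: C₁ = 8. Differentiate and apply y'(0) = 1: 6·C₂ = 1, so C₂ = 1/6.
Particular solution: y = 8cos(6x) + (1/6)sin(6x).


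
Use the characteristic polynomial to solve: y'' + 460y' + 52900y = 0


Characteristic equation: r² + 460r + 52900 = 0, i.e. (r + 230)² = 0.
Repeated root r = -230; include an x factor for the second linearly independent solution.
General solution: y = (C₁ + C₂x)e^(-230x).


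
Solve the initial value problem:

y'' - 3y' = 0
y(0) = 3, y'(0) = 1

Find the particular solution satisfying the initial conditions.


Characteristic roots of r² - 3r = 0 are 3, 0.
General solution y = c₁ e^(3x) + c₂.
Apply y(0) = 3: c₁ + c₂ = 3. Apply y'(0) = 1: 3 c₁ + 0 c₂ = 1.
Solve: c₁ = 1/3, c₂ = 8/3.
Particular solution: y = (1/3)e^(3x) + 8/3.


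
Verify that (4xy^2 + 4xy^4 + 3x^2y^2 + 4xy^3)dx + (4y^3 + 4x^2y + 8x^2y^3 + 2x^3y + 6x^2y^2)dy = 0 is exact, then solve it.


Check exactness: ∂M/∂y = 8xy + 16xy^3 + 6x^2y + 12xy^2 and ∂N/∂x = 8xy + 16xy^3 + 6x^2y + 12xy^2; equal, so the equation is exact.
Integrate M with respect to x (treating y as constant): ∫M dx = 2x^2y^2 + 2x^2y^4 + x^3y^2 + 2x^2y^3 + h(y).
Differentiate w.r.t. y and set equal to N: the x-dependent terms already match, leaving h'(y) = 4y^3. Integrate: h(y) = y^4.
So F(x,y) = y^4 + 2x^2y^2 + 2x^2y^4 + x^3y^2 + 2x^2y^3.
General solution: y^4 + 2x^2y^2 + 2x^2y^4 + x^3y^2 + 2x^2y^3 = C.


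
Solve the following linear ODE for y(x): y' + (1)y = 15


P(x) = 1, Q(x) = 15; integrating factor μ = e^(x).
(μ y)' = 15e^(x) ⇒ μ y = 15e^(x) + C.
Divide by μ: y = 15 + Ce^(-x).


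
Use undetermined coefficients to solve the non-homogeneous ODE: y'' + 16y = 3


Homogeneous part: r² + 16 = 0 ⇒ r = ±4i, so y_h = C₁cos(4x) + C₂sin(4x).
Try constant y_p = A; plug in: 16A = 3 ⇒ A = 3/16.
General solution: y = C₁cos(4x) + C₂sin(4x) + 3/16.


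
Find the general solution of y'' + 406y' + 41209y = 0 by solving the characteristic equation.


Characteristic equation: r² + 406r + 41209 = 0, i.e. (r + 203)² = 0.
Repeated root r = -203; include an x factor for the second linearly independent solution.
General solution: y = (C₁ + C₂x)e^(-203x).


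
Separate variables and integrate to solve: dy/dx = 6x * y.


Separate variables: dy/y = 6x dx.
Integrate: ln|y| = 3x^2 + C₀.
Exponentiate: y = Ce^(3x^2).


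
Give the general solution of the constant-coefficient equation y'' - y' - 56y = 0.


Characteristic equation: r² - r - 56 = 0.
Factor: (r - 8)(r + 7) = 0 ⇒ r = 8, -7 (distinct real).
General solution: y = C₁e^(8x) + C₂e^(-7x).


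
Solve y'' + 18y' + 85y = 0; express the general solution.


Characteristic equation: r² + 18r + 85 = 0.
Discriminant is negative; roots r = -9 ± 2i (complex conjugate pair).
General solution uses e^(α x)(C₁ cos(β x) + C₂ sin(β x)): y = e^(-9x)(C₁cos(2x) + C₂sin(2x)).


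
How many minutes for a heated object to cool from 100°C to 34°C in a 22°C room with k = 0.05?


From T(t) = T_a + (T₀ - T_a)e^(-kt), set T(t) = 34:
(34 - 22) / (100 - 22) = e^(-0.05t), so t = -ln(0.154)/0.05 ≈ 37.4 minutes.


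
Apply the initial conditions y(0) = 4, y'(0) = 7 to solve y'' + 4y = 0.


Characteristic roots of r² + 4 = 0 are ±2i, so y = C₁cos(2x) + C₂sin(2x).
Apply y(0) = 4: C₁ = 4. Differentiate and apply y'(0) = 7: 2·C₂ = 7, so C₂ = 7/2.
Particular solution: y = 4cos(2x) + (7/2)sin(2x).


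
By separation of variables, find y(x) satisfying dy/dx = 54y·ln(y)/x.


Separate: dy/[y ln(y)] = 54 dx/x.
Substitute u = ln(y): du/u = 54 dx/x.
Integrate: ln|ln(y)| = 54ln|x| + C₀, hence ln(y) = C·x^54.


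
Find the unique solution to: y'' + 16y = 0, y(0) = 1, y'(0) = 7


Characteristic roots of r² + 16 = 0 are ±4i, so y = C₁cos(4x) + C₂sin(4x).
Apply y(0) = 1: C₁ = 1. Differentiate and apply y'(0) = 7: 4·C₂ = 7, so C₂ = 7/4.
Particular solution: y = cos(4x) + (7/4)sin(4x).


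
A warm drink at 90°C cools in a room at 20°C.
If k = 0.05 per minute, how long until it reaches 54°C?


From T(t) = T_a + (T₀ - T_a)e^(-kt), set T(t) = 54:
(54 - 20) / (90 - 20) = e^(-0.05t), so t = -ln(0.486)/0.05 ≈ 14.4 minutes.


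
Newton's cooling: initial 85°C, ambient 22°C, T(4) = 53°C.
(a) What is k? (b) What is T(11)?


Newton's law: T(t) = T_a + (T₀ - T_a)e^(-kt).
(a) Use T(4) = 53: (53 - 22)/(85 - 22) = e^(-k·4), so k = -ln(0.492)/4 ≈ 0.1773.
(b) Apply k to t = 11: T(11) = 22 + (63)e^(-1.950) ≈ 31.0°C.


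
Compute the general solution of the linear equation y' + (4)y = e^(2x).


P(x) = 4 ⇒ μ = e^(4x).
(μ y)' = e^(6x) ⇒ μ y = e^(6x)/6 + C.
Divide by μ: y = (1/6)e^(2x) + Ce^(-4x).


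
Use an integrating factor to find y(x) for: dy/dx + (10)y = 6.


P(x) = 10, Q(x) = 6; integrating factor μ = e^(10x).
(μ y)' = 6e^(10x) ⇒ μ y = (3/5)e^(10x) + C.
Divide by μ: y = 3/5 + Ce^(-10x).


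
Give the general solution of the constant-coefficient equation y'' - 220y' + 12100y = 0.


Characteristic equation: r² - 220r + 12100 = 0, i.e. (r - 110)² = 0.
Repeated root r = 110; include an x factor for the second linearly independent solution.
General solution: y = (C₁ + C₂x)e^(110x).


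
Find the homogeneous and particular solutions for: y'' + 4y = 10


Homogeneous part: r² + 4 = 0 ⇒ r = ±2i, so y_h = C₁cos(2x) + C₂sin(2x).
Try constant y_p = A; plug in: 4A = 10 ⇒ A = 5/2.
General solution: y = C₁cos(2x) + C₂sin(2x) + 5/2.


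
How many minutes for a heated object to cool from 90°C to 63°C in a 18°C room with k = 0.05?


From T(t) = T_a + (T₀ - T_a)e^(-kt), set T(t) = 63:
(63 - 18) / (90 - 18) = e^(-0.05t), so t = -ln(0.625)/0.05 ≈ 9.4 minutes.


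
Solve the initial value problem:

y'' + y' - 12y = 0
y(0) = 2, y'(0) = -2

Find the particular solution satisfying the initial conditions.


Characteristic roots of r² + r - 12 = 0 are 3, -4.
General solution y = c₁ e^(3x) + c₂ e^(-4x).
Apply y(0) = 2: c₁ + c₂ = 2. Apply y'(0) = -2: 3 c₁ - 4 c₂ = -2.
Solve: c₁ = 6/7, c₂ = 8/7.
Particular solution: y = (6/7)e^(3x) + (8/7)e^(-4x).


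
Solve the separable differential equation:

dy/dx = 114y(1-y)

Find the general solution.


Separate: dy/[y(1-y)] = 114 dx.
Partial fractions: 1/[y(1-y)] = 1/y + 1/(1-y).
Integrate: ln|y/(1-y)| = 114x + C₀.
Solve for y: y = 1/(1 + Ce^(-114x)).


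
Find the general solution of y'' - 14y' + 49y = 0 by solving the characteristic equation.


Characteristic equation: r² - 14r + 49 = 0, i.e. (r - 7)² = 0.
Repeated root r = 7; include an x factor for the second linearly independent solution.
General solution: y = (C₁ + C₂x)e^(7x).


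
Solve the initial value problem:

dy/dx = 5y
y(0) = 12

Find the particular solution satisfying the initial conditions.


General solution of y' = 5y is y = Ce^(5x).
Apply y(0) = 12: C = 12.
Particular solution: y = 12e^(5x).


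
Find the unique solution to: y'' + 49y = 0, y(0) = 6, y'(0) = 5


Characteristic roots of r² + 49 = 0 are ±7i, so y = C₁cos(7x) + C₂sin(7x).
Apply y(0) = 6: C₁ = 6. Differentiate and apply y'(0) = 5: 7·C₂ = 5, so C₂ = 5/7.
Particular solution: y = 6cos(7x) + (5/7)sin(7x).


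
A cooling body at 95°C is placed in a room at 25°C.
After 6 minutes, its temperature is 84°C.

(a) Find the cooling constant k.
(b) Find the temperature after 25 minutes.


Newton's law: T(t) = T_a + (T₀ - T_a)e^(-kt).
(a) Use T(6) = 84: (84 - 25)/(95 - 25) = e^(-k·6), so k = -ln(0.843)/6 ≈ 0.0285.
(b) Apply k to t = 25: T(25) = 25 + (70)e^(-0.712) ≈ 59.3°C.


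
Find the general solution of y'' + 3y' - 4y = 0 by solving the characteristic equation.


Characteristic equation: r² + 3r - 4 = 0.
Factor: (r + 4)(r - 1) = 0 ⇒ r = -4, 1 (distinct real).
General solution: y = C₁e^(-4x) + C₂e^(x).


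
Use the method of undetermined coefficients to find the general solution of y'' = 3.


Characteristic polynomial (r - 0)² = 0; repeated root r = 0.
y_h = (C₁ + C₂x). Forcing matches the repeated root (resonance), so try y_p = Ax².
Substitute and solve for A: 2A = 3, so A = 3/2.
General solution: y = C₁ + C₂x + (3/2)x².


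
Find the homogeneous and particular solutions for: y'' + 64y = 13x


Homogeneous: r² + 64 = 0 ⇒ r = ±8i, y_h = C₁cos(8x) + C₂sin(8x).
Polynomial forcing; try y_p = Ax + B. Then y_p'' + 64 y_p = 64(Ax + B) = 13x, so B = 0 and A = 13/64.
General solution: y = C₁cos(8x) + C₂sin(8x) + (13/64)x.


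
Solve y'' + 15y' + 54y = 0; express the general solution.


Characteristic equation: r² + 15r + 54 = 0.
Factor: (r + 9)(r + 6) = 0 ⇒ r = -9, -6 (distinct real).
General solution: y = C₁e^(-9x) + C₂e^(-6x).


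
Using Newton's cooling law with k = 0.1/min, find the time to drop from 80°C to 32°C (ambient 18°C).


From T(t) = T_a + (T₀ - T_a)e^(-kt), set T(t) = 32:
(32 - 18) / (80 - 18) = e^(-0.1t), so t = -ln(0.226)/0.1 ≈ 14.9 minutes.


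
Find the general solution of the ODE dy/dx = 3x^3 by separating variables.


Integrate both sides with respect to x: y = ∫ 3x^3 dx = (3/4)x^4 + C.


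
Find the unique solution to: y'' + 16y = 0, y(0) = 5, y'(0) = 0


Characteristic roots of r² + 16 = 0 are ±4i, so y = C₁cos(4x) + C₂sin(4x).
Apply y(0) = 5: C₁ = 5. Differentiate and apply y'(0) = 0: 4·C₂ = 0, so C₂ = 0.
Particular solution: y = 5cos(4x).


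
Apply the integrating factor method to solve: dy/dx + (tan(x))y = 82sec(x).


P(x) = tan(x) ⇒ μ = e^(∫tan(x)dx) = sec(x).
(sec(x) y)' = 82sec²(x) ⇒ sec(x) y = 82tan(x) + C.
Multiply by cos(x): y = 82sin(x) + C·cos(x).


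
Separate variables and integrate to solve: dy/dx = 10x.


Integrate both sides with respect to x: y = ∫ 10x dx = 5x^2 + C.


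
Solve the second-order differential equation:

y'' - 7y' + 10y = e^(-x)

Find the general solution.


Characteristic roots of r² - 7r + 10 = 0 are 5, 2.
y_h = C₁e^(5x) + C₂e^(2x).
Forcing exponent -1 is not a characteristic root; try y_p = Ae^(-x).
Substitute: A·(1 + (-7)·-1 + (10)) = A·18 = 1, so A = 1/18.
General solution: y = C₁e^(5x) + C₂e^(2x) + (1/18)e^(-x).


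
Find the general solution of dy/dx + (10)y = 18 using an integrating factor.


P(x) = 10, Q(x) = 18; integrating factor μ = e^(10x).
(μ y)' = 18e^(10x) ⇒ μ y = (9/5)e^(10x) + C.
Divide by μ: y = 9/5 + Ce^(-10x).


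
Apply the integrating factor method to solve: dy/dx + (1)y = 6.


P(x) = 1, Q(x) = 6; integrating factor μ = e^(x).
(μ y)' = 6e^(x) ⇒ μ y = 6e^(x) + C.
Divide by μ: y = 6 + Ce^(-x).


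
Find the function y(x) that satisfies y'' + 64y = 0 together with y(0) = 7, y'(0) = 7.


Characteristic roots of r² + 64 = 0 are ±8i, so y = C₁cos(8x) + C₂sin(8x).
Apply y(0) = 7: C₁ = 7. Differentiate and apply y'(0) = 7: 8·C₂ = 7, so C₂ = 7/8.
Particular solution: y = 7cos(8x) + (7/8)sin(8x).


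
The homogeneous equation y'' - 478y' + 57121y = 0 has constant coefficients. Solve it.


Characteristic equation: r² - 478r + 57121 = 0, i.e. (r - 239)² = 0.
Repeated root r = 239; include an x factor for the second linearly independent solution.
General solution: y = (C₁ + C₂x)e^(239x).


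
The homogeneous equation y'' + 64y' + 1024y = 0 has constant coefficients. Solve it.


Characteristic equation: r² + 64r + 1024 = 0, i.e. (r + 32)² = 0.
Repeated root r = -32; include an x factor for the second linearly independent solution.
General solution: y = (C₁ + C₂x)e^(-32x).


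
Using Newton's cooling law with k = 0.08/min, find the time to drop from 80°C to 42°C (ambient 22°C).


From T(t) = T_a + (T₀ - T_a)e^(-kt), set T(t) = 42:
(42 - 22) / (80 - 22) = e^(-0.08t), so t = -ln(0.345)/0.08 ≈ 13.3 minutes.


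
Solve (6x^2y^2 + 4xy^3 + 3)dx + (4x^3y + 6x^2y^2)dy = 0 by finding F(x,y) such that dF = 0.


Check exactness: ∂M/∂y = 12x^2y + 12xy^2 and ∂N/∂x = 12x^2y + 12xy^2; equal, so the equation is exact.
Integrate M with respect to x (treating y as constant): ∫M dx = 2x^3y^2 + 2x^2y^3 + 3x + h(y).
Differentiate w.r.t. y and set equal to N: all terms match, so h'(y) = 0 and h is a constant absorbed into C.
General solution: 2x^3y^2 + 2x^2y^3 + 3x = C.


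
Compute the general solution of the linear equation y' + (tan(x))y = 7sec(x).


P(x) = tan(x) ⇒ μ = e^(∫tan(x)dx) = sec(x).
(sec(x) y)' = 7sec²(x) ⇒ sec(x) y = 7tan(x) + C.
Multiply by cos(x): y = 7sin(x) + C·cos(x).


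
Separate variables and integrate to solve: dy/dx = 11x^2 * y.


Separate variables: dy/y = 11x^2 dx.
Integrate: ln|y| = (11/3)x^3 + C₀.
Exponentiate: y = Ce^((11/3)x^3).


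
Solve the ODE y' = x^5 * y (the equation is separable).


Separate variables: dy/y = x^5 dx.
Integrate: ln|y| = (1/6)x^6 + C₀.
Exponentiate: y = Ce^((1/6)x^6).


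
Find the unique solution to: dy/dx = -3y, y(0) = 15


General solution of y' = -3y is y = Ce^(-3x).
Apply y(0) = 15: C = 15.
Particular solution: y = 15e^(-3x).


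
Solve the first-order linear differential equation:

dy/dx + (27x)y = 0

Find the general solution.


P(x) = 27x ⇒ μ = e^((27/2)x²).
Q(x) = 0 so μ y is constant: y = Ce^(-(27/2)x²).


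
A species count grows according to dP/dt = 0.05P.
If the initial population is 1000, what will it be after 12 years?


The ODE dP/dt = 0.05P has solution P(t) = P(0)e^(0.05t).
Substitute P(0) = 1000 and t = 12: P(12) = 1000 e^(0.60) ≈ 1822.


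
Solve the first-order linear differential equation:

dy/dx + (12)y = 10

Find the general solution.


P(x) = 12, Q(x) = 10; integrating factor μ = e^(12x).
(μ y)' = 10e^(12x) ⇒ μ y = (5/6)e^(12x) + C.
Divide by μ: y = 5/6 + Ce^(-12x).


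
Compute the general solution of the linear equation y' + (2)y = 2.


P(x) = 2, Q(x) = 2; integrating factor μ = e^(2x).
(μ y)' = 2e^(2x) ⇒ μ y = e^(2x) + C.
Divide by μ: y = 1 + Ce^(-2x).


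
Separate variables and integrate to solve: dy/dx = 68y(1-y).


Separate: dy/[y(1-y)] = 68 dx.
Partial fractions: 1/[y(1-y)] = 1/y + 1/(1-y).
Integrate: ln|y/(1-y)| = 68x + C₀.
Solve for y: y = 1/(1 + Ce^(-68x)).


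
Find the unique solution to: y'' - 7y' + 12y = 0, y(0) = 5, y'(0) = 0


Characteristic roots of r² - 7r + 12 = 0 are 3, 4.
General solution y = c₁ e^(3x) + c₂ e^(4x).
Apply y(0) = 5: c₁ + c₂ = 5. Apply y'(0) = 0: 3 c₁ + 4 c₂ = 0.
Solve: c₁ = 20, c₂ = -15.
Particular solution: y = 20e^(3x) - 15e^(4x).


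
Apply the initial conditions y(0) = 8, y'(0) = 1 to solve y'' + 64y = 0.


Characteristic roots of r² + 64 = 0 are ±8i, so y = C₁cos(8x) + C₂sin(8x).
Apply y(0) = 8: C₁ = 8. Differentiate and apply y'(0) = 1: 8·C₂ = 1, so C₂ = 1/8.
Particular solution: y = 8cos(8x) + (1/8)sin(8x).


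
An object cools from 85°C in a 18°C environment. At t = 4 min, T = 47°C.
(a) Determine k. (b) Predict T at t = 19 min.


Newton's law: T(t) = T_a + (T₀ - T_a)e^(-kt).
(a) Use T(4) = 47: (47 - 18)/(85 - 18) = e^(-k·4), so k = -ln(0.433)/4 ≈ 0.2093.
(b) Apply k to t = 19: T(19) = 18 + (67)e^(-3.978) ≈ 19.3°C.


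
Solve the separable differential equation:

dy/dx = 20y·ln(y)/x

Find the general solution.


Separate: dy/[y ln(y)] = 20 dx/x.
Substitute u = ln(y): du/u = 20 dx/x.
Integrate: ln|ln(y)| = 20ln|x| + C₀, hence ln(y) = C·x^20.


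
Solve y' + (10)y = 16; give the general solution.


P(x) = 10, Q(x) = 16; integrating factor μ = e^(10x).
(μ y)' = 16e^(10x) ⇒ μ y = (8/5)e^(10x) + C.
Divide by μ: y = 8/5 + Ce^(-10x).


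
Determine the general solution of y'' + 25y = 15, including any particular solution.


Homogeneous part: r² + 25 = 0 ⇒ r = ±5i, so y_h = C₁cos(5x) + C₂sin(5x).
Try constant y_p = A; plug in: 25A = 15 ⇒ A = 3/5.
General solution: y = C₁cos(5x) + C₂sin(5x) + 3/5.


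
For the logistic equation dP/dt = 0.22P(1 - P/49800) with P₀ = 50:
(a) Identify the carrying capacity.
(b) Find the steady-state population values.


Logistic ODE dP/dt = 0.22P(1 - P/49800) has equilibria where dP/dt = 0, i.e. P = 0 or P = 49800.
The coefficient (1 - P/K) = 0 when P = K, identifying K = 49800 as the carrying capacity.
(a) K = 49800; (b) equilibria P = 0 and P = 49800.


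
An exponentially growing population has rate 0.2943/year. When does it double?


Exponential growth: P(t) = P₀ e^(0.2943t). Set P(t)/P₀ = 2: e^(0.2943t) = 2.
Solve: t = ln(2)/0.2943 ≈ 2.36 years.


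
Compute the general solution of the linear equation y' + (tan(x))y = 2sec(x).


P(x) = tan(x) ⇒ μ = e^(∫tan(x)dx) = sec(x).
(sec(x) y)' = 2sec²(x) ⇒ sec(x) y = 2tan(x) + C.
Multiply by cos(x): y = 2sin(x) + C·cos(x).


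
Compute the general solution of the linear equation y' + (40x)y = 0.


P(x) = 40x ⇒ μ = e^(20x²).
Q(x) = 0 so μ y is constant: y = Ce^(-20x²).


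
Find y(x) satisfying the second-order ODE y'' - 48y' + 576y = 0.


Characteristic equation: r² - 48r + 576 = 0, i.e. (r - 24)² = 0.
Repeated root r = 24; include an x factor for the second linearly independent solution.
General solution: y = (C₁ + C₂x)e^(24x).


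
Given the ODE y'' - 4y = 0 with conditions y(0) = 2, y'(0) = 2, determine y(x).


Characteristic roots of r² - 4 = 0 are -2, 2.
General solution y = c₁ e^(-2x) + c₂ e^(2x).
Apply y(0) = 2: c₁ + c₂ = 2. Apply y'(0) = 2: -2 c₁ + 2 c₂ = 2.
Solve: c₁ = 1/2, c₂ = 3/2.
Particular solution: y = (1/2)e^(-2x) + (3/2)e^(2x).


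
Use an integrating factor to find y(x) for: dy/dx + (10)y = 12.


P(x) = 10, Q(x) = 12; integrating factor μ = e^(10x).
(μ y)' = 12e^(10x) ⇒ μ y = (6/5)e^(10x) + C.
Divide by μ: y = 6/5 + Ce^(-10x).


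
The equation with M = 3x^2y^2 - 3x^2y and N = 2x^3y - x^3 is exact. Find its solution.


Check exactness: ∂M/∂y = 6x^2y - 3x^2 and ∂N/∂x = 6x^2y - 3x^2; equal, so the equation is exact.
Integrate M with respect to x (treating y as constant): ∫M dx = x^3y^2 - x^3y + h(y).
Differentiate w.r.t. y and set equal to N: all terms match, so h'(y) = 0 and h is a constant absorbed into C.
General solution: x^3y^2 - x^3y = C.


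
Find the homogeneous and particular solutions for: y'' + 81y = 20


Homogeneous part: r² + 81 = 0 ⇒ r = ±9i, so y_h = C₁cos(9x) + C₂sin(9x).
Try constant y_p = A; plug in: 81A = 20 ⇒ A = 20/81.
General solution: y = C₁cos(9x) + C₂sin(9x) + 20/81.


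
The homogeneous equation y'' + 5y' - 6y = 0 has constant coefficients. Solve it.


Characteristic equation: r² + 5r - 6 = 0.
Factor: (r - 1)(r + 6) = 0 ⇒ r = 1, -6 (distinct real).
General solution: y = C₁e^(x) + C₂e^(-6x).


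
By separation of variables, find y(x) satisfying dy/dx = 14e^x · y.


Separate variables: dy/y = 14e^x dx.
Integrate: ln|y| = 14e^x + C₀.
Exponentiate: y = Ce^(14e^x).


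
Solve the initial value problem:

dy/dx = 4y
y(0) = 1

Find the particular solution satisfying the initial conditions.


General solution of y' = 4y is y = Ce^(4x).
Apply y(0) = 1: C = 1.
Particular solution: y = e^(4x).


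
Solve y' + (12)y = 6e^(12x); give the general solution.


P(x) = 12 ⇒ μ = e^(12x).
(μ y)' = 6e^(24x) ⇒ μ y = (6/24)e^(24x) + C.
Divide by μ: y = (1/4)e^(12x) + Ce^(-12x).


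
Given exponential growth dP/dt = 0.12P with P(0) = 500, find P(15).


The ODE dP/dt = 0.12P has solution P(t) = P(0)e^(0.12t).
Substitute P(0) = 500 and t = 15: P(15) = 500 e^(1.80) ≈ 3025.


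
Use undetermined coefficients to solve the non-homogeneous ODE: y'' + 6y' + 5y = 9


Characteristic roots of r² + 6r + 5 = 0 are -1, -5.
y_h = C₁e^(-x) + C₂e^(-5x).
Constant forcing; try y_p = A. Then 5A = 9 ⇒ A = 9/5.
General solution: y = C₁e^(-x) + C₂e^(-5x) + 9/5.


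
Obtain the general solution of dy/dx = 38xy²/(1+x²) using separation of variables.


Separate: dy/y² = 38x/(1+x²) dx.
Integrate LHS: ∫ dy/y² = -1/y.
Integrate RHS via u = 1+x²: 19ln(1+x²) + C.
Result: -1/y = 19ln(1+x²) + C.


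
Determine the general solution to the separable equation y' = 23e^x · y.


Separate variables: dy/y = 23e^x dx.
Integrate: ln|y| = 23e^x + C₀.
Exponentiate: y = Ce^(23e^x).


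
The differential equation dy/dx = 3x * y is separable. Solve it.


Separate variables: dy/y = 3x dx.
Integrate: ln|y| = (3/2)x^2 + C₀.
Exponentiate: y = Ce^((3/2)x^2).


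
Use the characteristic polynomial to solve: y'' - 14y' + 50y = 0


Characteristic equation: r² - 14r + 50 = 0.
Discriminant is negative; roots r = 7 ± 1i (complex conjugate pair).
General solution uses e^(α x)(C₁ cos(β x) + C₂ sin(β x)): y = e^(7x)(C₁cos(x) + C₂sin(x)).


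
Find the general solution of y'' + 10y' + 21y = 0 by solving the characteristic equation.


Characteristic equation: r² + 10r + 21 = 0.
Factor: (r + 7)(r + 3) = 0 ⇒ r = -7, -3 (distinct real).
General solution: y = C₁e^(-7x) + C₂e^(-3x).


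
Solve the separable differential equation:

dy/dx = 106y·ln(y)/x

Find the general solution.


Separate: dy/[y ln(y)] = 106 dx/x.
Substitute u = ln(y): du/u = 106 dx/x.
Integrate: ln|ln(y)| = 106ln|x| + C₀, hence ln(y) = C·x^106.


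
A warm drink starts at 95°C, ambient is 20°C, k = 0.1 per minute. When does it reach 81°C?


From T(t) = T_a + (T₀ - T_a)e^(-kt), set T(t) = 81:
(81 - 20) / (95 - 20) = e^(-0.1t), so t = -ln(0.813)/0.1 ≈ 2.1 minutes.


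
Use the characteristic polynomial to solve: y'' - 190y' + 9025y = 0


Characteristic equation: r² - 190r + 9025 = 0, i.e. (r - 95)² = 0.
Repeated root r = 95; include an x factor for the second linearly independent solution.
General solution: y = (C₁ + C₂x)e^(95x).


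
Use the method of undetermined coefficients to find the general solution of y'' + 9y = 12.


Homogeneous part: r² + 9 = 0 ⇒ r = ±3i, so y_h = C₁cos(3x) + C₂sin(3x).
Try constant y_p = A; plug in: 9A = 12 ⇒ A = 4/3.
General solution: y = C₁cos(3x) + C₂sin(3x) + 4/3.


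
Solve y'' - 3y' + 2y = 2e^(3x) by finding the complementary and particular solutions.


Characteristic roots of r² - 3r + 2 = 0 are 2, 1.
y_h = C₁e^(2x) + C₂e^(x).
Forcing exponent 3 is not a characteristic root; try y_p = Ae^(3x).
Substitute: A·(9 + (-3)·3 + (2)) = A·2 = 2, so A = 1.
General solution: y = C₁e^(2x) + C₂e^(x) + e^(3x).


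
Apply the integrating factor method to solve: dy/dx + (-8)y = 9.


P(x) = -8 ⇒ μ = e^(-8x).
(μ y)' = 9e^(-8x) ⇒ μ y = -(9/8)e^(-8x) + C.
Divide by μ: y = -9/8 + Ce^(8x).


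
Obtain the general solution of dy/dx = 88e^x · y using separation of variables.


Separate variables: dy/y = 88e^x dx.
Integrate: ln|y| = 88e^x + C₀.
Exponentiate: y = Ce^(88e^x).


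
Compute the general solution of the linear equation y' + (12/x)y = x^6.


P(x) = 12/x ⇒ μ = x^12.
(x^12 y)' = x^18 ⇒ x^12 y = x^19/(19) + C.
Solve for y: y = (1/19)x^7 + C/x^12.


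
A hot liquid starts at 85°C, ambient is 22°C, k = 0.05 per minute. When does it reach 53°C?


From T(t) = T_a + (T₀ - T_a)e^(-kt), set T(t) = 53:
(53 - 22) / (85 - 22) = e^(-0.05t), so t = -ln(0.492)/0.05 ≈ 14.2 minutes.


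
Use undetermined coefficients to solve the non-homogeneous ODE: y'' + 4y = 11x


Homogeneous: r² + 4 = 0 ⇒ r = ±2i, y_h = C₁cos(2x) + C₂sin(2x).
Polynomial forcing; try y_p = Ax + B. Then y_p'' + 4 y_p = 4(Ax + B) = 11x, so B = 0 and A = 11/4.
General solution: y = C₁cos(2x) + C₂sin(2x) + (11/4)x.


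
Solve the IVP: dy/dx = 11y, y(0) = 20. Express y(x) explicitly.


General solution of y' = 11y is y = Ce^(11x).
Apply y(0) = 20: C = 20.
Particular solution: y = 20e^(11x).


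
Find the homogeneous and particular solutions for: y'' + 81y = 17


Homogeneous part: r² + 81 = 0 ⇒ r = ±9i, so y_h = C₁cos(9x) + C₂sin(9x).
Try constant y_p = A; plug in: 81A = 17 ⇒ A = 17/81.
General solution: y = C₁cos(9x) + C₂sin(9x) + 17/81.


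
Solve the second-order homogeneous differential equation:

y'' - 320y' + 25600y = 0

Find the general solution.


Characteristic equation: r² - 320r + 25600 = 0, i.e. (r - 160)² = 0.
Repeated root r = 160; include an x factor for the second linearly independent solution.
General solution: y = (C₁ + C₂x)e^(160x).


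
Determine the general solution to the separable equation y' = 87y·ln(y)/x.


Separate: dy/[y ln(y)] = 87 dx/x.
Substitute u = ln(y): du/u = 87 dx/x.
Integrate: ln|ln(y)| = 87ln|x| + C₀, hence ln(y) = C·x^87.


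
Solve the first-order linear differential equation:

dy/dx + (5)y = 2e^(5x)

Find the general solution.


P(x) = 5 ⇒ μ = e^(5x).
(μ y)' = 2e^(10x) ⇒ μ y = (2/10)e^(10x) + C.
Divide by μ: y = (1/5)e^(5x) + Ce^(-5x).


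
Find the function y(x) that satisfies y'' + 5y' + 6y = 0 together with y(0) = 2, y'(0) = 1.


Characteristic roots of r² + 5r + 6 = 0 are -3, -2.
General solution y = c₁ e^(-3x) + c₂ e^(-2x).
Apply y(0) = 2: c₁ + c₂ = 2. Apply y'(0) = 1: -3 c₁ - 2 c₂ = 1.
Solve: c₁ = -5, c₂ = 7.
Particular solution: y = -5e^(-3x) + 7e^(-2x).


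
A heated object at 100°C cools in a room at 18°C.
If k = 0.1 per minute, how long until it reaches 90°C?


From T(t) = T_a + (T₀ - T_a)e^(-kt), set T(t) = 90:
(90 - 18) / (100 - 18) = e^(-0.1t), so t = -ln(0.878)/0.1 ≈ 1.3 minutes.


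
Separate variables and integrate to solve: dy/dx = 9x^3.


Integrate both sides with respect to x: y = ∫ 9x^3 dx = (9/4)x^4 + C.


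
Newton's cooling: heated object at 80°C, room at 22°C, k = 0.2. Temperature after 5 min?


Newton's law: dT/dt = -k(T - T_a) has solution T(t) = T_a + (T₀ - T_a)e^(-kt).
Plug in T_a = 22, T₀ = 80, k = 0.2, t = 5: T(5) = 22 + (58)e^(-1.00) ≈ 43.3°C.


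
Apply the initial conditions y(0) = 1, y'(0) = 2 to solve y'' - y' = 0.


Characteristic roots of r² - r = 0 are 1, 0.
General solution y = c₁ e^(x) + c₂.
Apply y(0) = 1: c₁ + c₂ = 1. Apply y'(0) = 2: 1 c₁ + 0 c₂ = 2.
Solve: c₁ = 2, c₂ = -1.
Particular solution: y = 2e^(x) - 1.


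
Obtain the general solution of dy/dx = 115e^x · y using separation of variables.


Separate variables: dy/y = 115e^x dx.
Integrate: ln|y| = 115e^x + C₀.
Exponentiate: y = Ce^(115e^x).


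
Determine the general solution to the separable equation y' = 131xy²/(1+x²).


Separate: dy/y² = 131x/(1+x²) dx.
Integrate LHS: ∫ dy/y² = -1/y.
Integrate RHS via u = 1+x²: (131/2)ln(1+x²) + C.
Result: -1/y = (131/2)ln(1+x²) + C.


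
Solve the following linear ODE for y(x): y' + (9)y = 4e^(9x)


P(x) = 9 ⇒ μ = e^(9x).
(μ y)' = 4e^(18x) ⇒ μ y = (4/18)e^(18x) + C.
Divide by μ: y = (2/9)e^(9x) + Ce^(-9x).


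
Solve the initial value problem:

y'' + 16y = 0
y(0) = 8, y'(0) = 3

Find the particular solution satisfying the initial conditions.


Characteristic roots of r² + 16 = 0 are ±4i, so y = C₁cos(4x) + C₂sin(4x).
Apply y(0) = 8: C₁ = 8. Differentiate and apply y'(0) = 3: 4·C₂ = 3, so C₂ = 3/4.
Particular solution: y = 8cos(4x) + (3/4)sin(4x).


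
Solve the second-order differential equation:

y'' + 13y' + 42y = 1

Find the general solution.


Characteristic roots of r² + 13r + 42 = 0 are -6, -7.
y_h = C₁e^(-6x) + C₂e^(-7x).
Constant forcing; try y_p = A. Then 42A = 1 ⇒ A = 1/42.
General solution: y = C₁e^(-6x) + C₂e^(-7x) + 1/42.


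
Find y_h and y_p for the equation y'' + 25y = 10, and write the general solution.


Homogeneous part: r² + 25 = 0 ⇒ r = ±5i, so y_h = C₁cos(5x) + C₂sin(5x).
Try constant y_p = A; plug in: 25A = 10 ⇒ A = 2/5.
General solution: y = C₁cos(5x) + C₂sin(5x) + 2/5.


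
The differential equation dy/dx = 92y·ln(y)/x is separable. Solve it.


Separate: dy/[y ln(y)] = 92 dx/x.
Substitute u = ln(y): du/u = 92 dx/x.
Integrate: ln|ln(y)| = 92ln|x| + C₀, hence ln(y) = C·x^92.


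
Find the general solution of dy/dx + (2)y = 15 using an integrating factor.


P(x) = 2, Q(x) = 15; integrating factor μ = e^(2x).
(μ y)' = 15e^(2x) ⇒ μ y = (15/2)e^(2x) + C.
Divide by μ: y = 15/2 + Ce^(-2x).


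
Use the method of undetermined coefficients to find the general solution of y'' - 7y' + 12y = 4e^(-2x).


Characteristic roots of r² - 7r + 12 = 0 are 3, 4.
y_h = C₁e^(3x) + C₂e^(4x).
Forcing exponent -2 is not a characteristic root; try y_p = Ae^(-2x).
Substitute: A·(4 + (-7)·-2 + (12)) = A·30 = 4, so A = 2/15.
General solution: y = C₁e^(3x) + C₂e^(4x) + (2/15)e^(-2x).


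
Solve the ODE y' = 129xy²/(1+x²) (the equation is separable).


Separate: dy/y² = 129x/(1+x²) dx.
Integrate LHS: ∫ dy/y² = -1/y.
Integrate RHS via u = 1+x²: (129/2)ln(1+x²) + C.
Result: -1/y = (129/2)ln(1+x²) + C.


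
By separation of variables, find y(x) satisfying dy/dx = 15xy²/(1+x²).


Separate: dy/y² = 15x/(1+x²) dx.
Integrate LHS: ∫ dy/y² = -1/y.
Integrate RHS via u = 1+x²: (15/2)ln(1+x²) + C.
Result: -1/y = (15/2)ln(1+x²) + C.


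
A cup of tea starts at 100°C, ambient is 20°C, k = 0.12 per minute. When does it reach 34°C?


From T(t) = T_a + (T₀ - T_a)e^(-kt), set T(t) = 34:
(34 - 20) / (100 - 20) = e^(-0.12t), so t = -ln(0.175)/0.12 ≈ 14.5 minutes.


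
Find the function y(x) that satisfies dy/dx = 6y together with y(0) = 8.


General solution of y' = 6y is y = Ce^(6x).
Apply y(0) = 8: C = 8.
Particular solution: y = 8e^(6x).


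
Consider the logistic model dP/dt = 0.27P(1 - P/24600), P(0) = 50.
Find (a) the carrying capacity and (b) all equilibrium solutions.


Logistic ODE dP/dt = 0.27P(1 - P/24600) has equilibria where dP/dt = 0, i.e. P = 0 or P = 24600.
The coefficient (1 - P/K) = 0 when P = K, identifying K = 24600 as the carrying capacity.
(a) K = 24600; (b) equilibria P = 0 and P = 24600.


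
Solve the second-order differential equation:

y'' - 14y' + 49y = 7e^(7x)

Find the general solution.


Characteristic polynomial (r - 7)² = 0; repeated root r = 7.
y_h = (C₁ + C₂x)e^(7x). Forcing matches the repeated root (resonance), so try y_p = Ax² e^(7x).
Substitute and solve for A: 2A = 7, so A = 7/2.
General solution: y = (C₁ + C₂x + (7/2)x²)e^(7x).


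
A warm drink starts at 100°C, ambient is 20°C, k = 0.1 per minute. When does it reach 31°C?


From T(t) = T_a + (T₀ - T_a)e^(-kt), set T(t) = 31:
(31 - 20) / (100 - 20) = e^(-0.1t), so t = -ln(0.138)/0.1 ≈ 19.8 minutes.


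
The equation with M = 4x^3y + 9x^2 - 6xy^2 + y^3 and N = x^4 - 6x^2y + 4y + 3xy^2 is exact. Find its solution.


Check exactness: ∂M/∂y = 4x^3 - 12xy + 3y^2 and ∂N/∂x = 4x^3 - 12xy + 3y^2; equal, so the equation is exact.
Integrate M with respect to x (treating y as constant): ∫M dx = x^4y + 3x^3 - 3x^2y^2 + xy^3 + h(y).
Differentiate w.r.t. y and set equal to N: the x-dependent terms already match, leaving h'(y) = 4y. Integrate: h(y) = 2y^2.
So F(x,y) = x^4y + 3x^3 - 3x^2y^2 + 2y^2 + xy^3.
General solution: x^4y + 3x^3 - 3x^2y^2 + 2y^2 + xy^3 = C.


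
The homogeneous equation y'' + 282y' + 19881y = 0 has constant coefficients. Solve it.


Characteristic equation: r² + 282r + 19881 = 0, i.e. (r + 141)² = 0.
Repeated root r = -141; include an x factor for the second linearly independent solution.
General solution: y = (C₁ + C₂x)e^(-141x).


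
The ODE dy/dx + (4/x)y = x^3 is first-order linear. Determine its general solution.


P(x) = 4/x ⇒ μ = x^4.
(x^4 y)' = x^4·x^3 = x^7.
Integrate: x^4 y = x^8/(8) + C.
Solve for y: y = (1/8)x^4 + C/x^4.


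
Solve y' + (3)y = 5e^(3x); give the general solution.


P(x) = 3 ⇒ μ = e^(3x).
(μ y)' = 5e^(6x) ⇒ μ y = (5/6)e^(6x) + C.
Divide by μ: y = (5/6)e^(3x) + Ce^(-3x).


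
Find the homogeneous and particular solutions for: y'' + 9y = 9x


Homogeneous: r² + 9 = 0 ⇒ r = ±3i, y_h = C₁cos(3x) + C₂sin(3x).
Polynomial forcing; try y_p = Ax + B. Then y_p'' + 9 y_p = 9(Ax + B) = 9x, so B = 0 and A = 1.
General solution: y = C₁cos(3x) + C₂sin(3x) + x.


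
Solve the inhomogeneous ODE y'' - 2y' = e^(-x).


Characteristic roots of r² - 2r = 0 are 2, 0.
y_h = C₁e^(2x) + C₂.
Forcing exponent -1 is not a characteristic root; try y_p = Ae^(-x).
Substitute: A·(1 + (-2)·-1 + (0)) = A·3 = 1, so A = 1/3.
General solution: y = C₁e^(2x) + C₂ + (1/3)e^(-x).


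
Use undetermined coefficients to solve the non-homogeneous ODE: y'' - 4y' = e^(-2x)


Characteristic roots of r² - 4r = 0 are 0, 4.
y_h = C₁ + C₂e^(4x).
Forcing exponent -2 is not a characteristic root; try y_p = Ae^(-2x).
Substitute: A·(4 + (-4)·-2 + (0)) = A·12 = 1, so A = 1/12.
General solution: y = C₁ + C₂e^(4x) + (1/12)e^(-2x).


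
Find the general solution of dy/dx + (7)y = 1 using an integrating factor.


P(x) = 7, Q(x) = 1; integrating factor μ = e^(7x).
(μ y)' = e^(7x) ⇒ μ y = (1/7)e^(7x) + C.
Divide by μ: y = 1/7 + Ce^(-7x).


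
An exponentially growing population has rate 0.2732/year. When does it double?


Exponential growth: P(t) = P₀ e^(0.2732t). Set P(t)/P₀ = 2: e^(0.2732t) = 2.
Solve: t = ln(2)/0.2732 ≈ 2.54 years.


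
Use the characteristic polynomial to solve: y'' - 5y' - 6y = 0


Characteristic equation: r² - 5r - 6 = 0.
Factor: (r - 6)(r + 1) = 0 ⇒ r = 6, -1 (distinct real).
General solution: y = C₁e^(6x) + C₂e^(-x).


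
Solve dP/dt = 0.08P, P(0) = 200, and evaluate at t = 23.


The ODE dP/dt = 0.08P has solution P(t) = P(0)e^(0.08t).
Substitute P(0) = 200 and t = 23: P(23) = 200 e^(1.84) ≈ 1259.


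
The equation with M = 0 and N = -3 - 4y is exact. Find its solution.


Check exactness: ∂M/∂y = 0 and ∂N/∂x = 0; equal, so the equation is exact.
Integrate M with respect to x (treating y as constant): ∫M dx = 0 + h(y).
Differentiate w.r.t. y and set equal to N: the x-dependent terms already match, leaving h'(y) = -3 - 4y. Integrate: h(y) = -3y - 2y^2.
So F(x,y) = -3y - 2y^2.
General solution: -3y - 2y^2 = C.


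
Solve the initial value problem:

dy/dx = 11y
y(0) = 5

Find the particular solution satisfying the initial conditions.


General solution of y' = 11y is y = Ce^(11x).
Apply y(0) = 5: C = 5.
Particular solution: y = 5e^(11x).


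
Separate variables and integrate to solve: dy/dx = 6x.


Integrate both sides with respect to x: y = ∫ 6x dx = 3x^2 + C.


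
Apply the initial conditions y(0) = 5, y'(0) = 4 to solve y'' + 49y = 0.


Characteristic roots of r² + 49 = 0 are ±7i, so y = C₁cos(7x) + C₂sin(7x).
Apply y(0) = 5: C₁ = 5. Differentiate and apply y'(0) = 4: 7·C₂ = 4, so C₂ = 4/7.
Particular solution: y = 5cos(7x) + (4/7)sin(7x).


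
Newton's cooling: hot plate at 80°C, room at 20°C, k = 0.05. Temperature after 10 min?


Newton's law: dT/dt = -k(T - T_a) has solution T(t) = T_a + (T₀ - T_a)e^(-kt).
Plug in T_a = 20, T₀ = 80, k = 0.05, t = 10: T(10) = 20 + (60)e^(-0.50) ≈ 56.4°C.


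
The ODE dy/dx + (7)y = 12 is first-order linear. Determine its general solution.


P(x) = 7, Q(x) = 12; integrating factor μ = e^(7x).
(μ y)' = 12e^(7x) ⇒ μ y = (12/7)e^(7x) + C.
Divide by μ: y = 12/7 + Ce^(-7x).


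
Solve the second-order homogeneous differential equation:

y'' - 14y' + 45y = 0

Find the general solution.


Characteristic equation: r² - 14r + 45 = 0.
Factor: (r - 9)(r - 5) = 0 ⇒ r = 9, 5 (distinct real).
General solution: y = C₁e^(9x) + C₂e^(5x).


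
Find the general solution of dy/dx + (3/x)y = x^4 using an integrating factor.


P(x) = 3/x ⇒ μ = x^3.
(x^3 y)' = x^7 ⇒ x^3 y = x^8/(8) + C.
Solve for y: y = (1/8)x^5 + C/x^3.


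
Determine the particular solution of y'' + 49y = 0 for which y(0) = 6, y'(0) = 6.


Characteristic roots of r² + 49 = 0 are ±7i, so y = C₁cos(7x) + C₂sin(7x).
Apply y(0) = 6: C₁ = 6. Differentiate and apply y'(0) = 6: 7·C₂ = 6, so C₂ = 6/7.
Particular solution: y = 6cos(7x) + (6/7)sin(7x).


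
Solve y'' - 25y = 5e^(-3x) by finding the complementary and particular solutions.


Characteristic roots of r² - 25 = 0 are 5, -5.
y_h = C₁e^(5x) + C₂e^(-5x).
Forcing exponent -3 is not a characteristic root; try y_p = Ae^(-3x).
Substitute: A·(9 + (0)·-3 + (-25)) = A·-16 = 5, so A = -5/16.
General solution: y = C₁e^(5x) + C₂e^(-5x) - (5/16)e^(-3x).


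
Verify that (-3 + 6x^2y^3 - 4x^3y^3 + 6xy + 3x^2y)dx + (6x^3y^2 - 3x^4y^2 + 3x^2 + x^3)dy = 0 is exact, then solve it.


Check exactness: ∂M/∂y = 18x^2y^2 - 12x^3y^2 + 6x + 3x^2 and ∂N/∂x = 18x^2y^2 - 12x^3y^2 + 6x + 3x^2; equal, so the equation is exact.
Integrate M with respect to x (treating y as constant): ∫M dx = -3x + 2x^3y^3 - x^4y^3 + 3x^2y + x^3y + h(y).
Differentiate w.r.t. y and set equal to N: all terms match, so h'(y) = 0 and h is a constant absorbed into C.
General solution: -3x + 2x^3y^3 - x^4y^3 + 3x^2y + x^3y = C.


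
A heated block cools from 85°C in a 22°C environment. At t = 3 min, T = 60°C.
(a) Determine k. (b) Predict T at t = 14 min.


Newton's law: T(t) = T_a + (T₀ - T_a)e^(-kt).
(a) Use T(3) = 60: (60 - 22)/(85 - 22) = e^(-k·3), so k = -ln(0.603)/3 ≈ 0.1685.
(b) Apply k to t = 14: T(14) = 22 + (63)e^(-2.359) ≈ 28.0°C.


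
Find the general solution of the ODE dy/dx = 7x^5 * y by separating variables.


Separate variables: dy/y = 7x^5 dx.
Integrate: ln|y| = (7/6)x^6 + C₀.
Exponentiate: y = Ce^((7/6)x^6).


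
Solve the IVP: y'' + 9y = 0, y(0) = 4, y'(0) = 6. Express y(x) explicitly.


Characteristic roots of r² + 9 = 0 are ±3i, so y = C₁cos(3x) + C₂sin(3x).
Apply y(0) = 4: C₁ = 4. Differentiate and apply y'(0) = 6: 3·C₂ = 6, so C₂ = 2.
Particular solution: y = 4cos(3x) + 2sin(3x).


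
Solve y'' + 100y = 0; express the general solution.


Characteristic equation: r² + 100 = 0.
Discriminant is negative; roots r = 0 ± 10i (complex conjugate pair).
General solution uses e^(α x)(C₁ cos(β x) + C₂ sin(β x)): y = C₁cos(10x) + C₂sin(10x).


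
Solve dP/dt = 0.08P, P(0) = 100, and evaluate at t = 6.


The ODE dP/dt = 0.08P has solution P(t) = P(0)e^(0.08t).
Substitute P(0) = 100 and t = 6: P(6) = 100 e^(0.48) ≈ 162.


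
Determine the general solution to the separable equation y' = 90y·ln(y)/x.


Separate: dy/[y ln(y)] = 90 dx/x.
Substitute u = ln(y): du/u = 90 dx/x.
Integrate: ln|ln(y)| = 90ln|x| + C₀, hence ln(y) = C·x^90.


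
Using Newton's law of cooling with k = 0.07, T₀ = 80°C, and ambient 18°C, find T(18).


Newton's law: dT/dt = -k(T - T_a) has solution T(t) = T_a + (T₀ - T_a)e^(-kt).
Plug in T_a = 18, T₀ = 80, k = 0.07, t = 18: T(18) = 18 + (62)e^(-1.26) ≈ 35.6°C.


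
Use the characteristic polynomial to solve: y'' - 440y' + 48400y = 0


Characteristic equation: r² - 440r + 48400 = 0, i.e. (r - 220)² = 0.
Repeated root r = 220; include an x factor for the second linearly independent solution.
General solution: y = (C₁ + C₂x)e^(220x).
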